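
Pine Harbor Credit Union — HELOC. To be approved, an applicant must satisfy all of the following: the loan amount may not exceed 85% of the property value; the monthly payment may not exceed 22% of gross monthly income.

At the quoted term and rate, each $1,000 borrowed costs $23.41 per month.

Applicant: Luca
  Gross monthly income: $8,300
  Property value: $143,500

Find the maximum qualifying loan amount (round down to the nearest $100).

Payment cap: 22% × $8,300 = $1,826/month.
At $23.41 per $1,000, that supports 1,826/23.41 × 1,000 ≈ $78,000 → $78,000.
LTV cap: 85% × $143,500 = $121,975 → $121,900.
Binding constraint: payment-to-income.

$78,000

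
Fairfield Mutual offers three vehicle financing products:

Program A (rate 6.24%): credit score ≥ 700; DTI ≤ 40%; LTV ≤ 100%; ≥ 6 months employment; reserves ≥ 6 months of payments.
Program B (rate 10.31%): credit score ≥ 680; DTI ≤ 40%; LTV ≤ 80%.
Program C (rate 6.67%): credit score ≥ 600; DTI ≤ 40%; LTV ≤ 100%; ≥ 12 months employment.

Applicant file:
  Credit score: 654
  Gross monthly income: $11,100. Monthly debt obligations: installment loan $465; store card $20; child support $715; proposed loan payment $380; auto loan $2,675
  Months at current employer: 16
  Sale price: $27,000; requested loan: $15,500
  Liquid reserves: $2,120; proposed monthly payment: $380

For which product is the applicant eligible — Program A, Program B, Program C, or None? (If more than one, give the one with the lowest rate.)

Total debts = (465 + 20 + 715 + 380 + 2,675) = 4,255; DTI = 4,255/11,100 = 38.3%.
LTV = 15,500/27,000 = 57.4%.
Reserves = 2,120/380 = 5.6 months.
Program A: score 654 < 700; DTI 38.3% ≤ 40%; LTV 57.4% ≤ 100%; employment 16 ≥ 6 mo; reserves 5.6 < 6 mo → does not qualify.
Program B: score 654 < 680; DTI 38.3% ≤ 40%; LTV 57.4% ≤ 80% → does not qualify.
Program C: score 654 ≥ 600; DTI 38.3% ≤ 40%; LTV 57.4% ≤ 100%; employment 16 ≥ 12 mo → qualifies.

Program C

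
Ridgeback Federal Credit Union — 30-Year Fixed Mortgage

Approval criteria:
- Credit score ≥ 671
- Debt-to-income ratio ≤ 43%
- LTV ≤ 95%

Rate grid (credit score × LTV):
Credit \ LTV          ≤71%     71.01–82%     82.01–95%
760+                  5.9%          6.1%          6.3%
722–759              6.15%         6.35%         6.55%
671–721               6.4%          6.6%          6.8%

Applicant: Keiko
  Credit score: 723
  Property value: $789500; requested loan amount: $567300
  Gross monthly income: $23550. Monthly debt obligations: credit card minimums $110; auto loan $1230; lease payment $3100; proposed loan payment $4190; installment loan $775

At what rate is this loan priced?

6.35%

Credit score 723 ≥ 671; Total monthly debts = (110 + 1,230 + 3,100 + 4,190 + 775) = 9,405. Debt-to-income = 9,405/23,550 = 39.9% — meets 43% limit
Loan-to-value = 567,300/789,500 = 71.9% — pass (95% max)
Score 723 is in the 722–759 band; LTV 71.9% is in the 71.01–82% band → 6.35%.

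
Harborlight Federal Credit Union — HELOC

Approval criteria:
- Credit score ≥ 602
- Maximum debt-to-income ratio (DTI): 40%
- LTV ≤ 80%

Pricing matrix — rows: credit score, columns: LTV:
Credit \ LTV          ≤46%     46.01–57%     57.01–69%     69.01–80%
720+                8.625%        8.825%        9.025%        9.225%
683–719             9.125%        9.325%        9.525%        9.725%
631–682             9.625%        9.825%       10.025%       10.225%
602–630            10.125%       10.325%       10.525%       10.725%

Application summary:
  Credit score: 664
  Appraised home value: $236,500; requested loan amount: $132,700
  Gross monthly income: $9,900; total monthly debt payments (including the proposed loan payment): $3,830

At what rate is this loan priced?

9.825%

Credit score 664 ≥ 602; Debt-to-income = 3,830/9,900 = 38.7% — meets 40% limit
LTV = 132,700/236,500 = 56.1% ≤ 80%
Credit 664 → row 631–682; LTV 56.1% → column 46.01–57%. Grid cell → 9.825%.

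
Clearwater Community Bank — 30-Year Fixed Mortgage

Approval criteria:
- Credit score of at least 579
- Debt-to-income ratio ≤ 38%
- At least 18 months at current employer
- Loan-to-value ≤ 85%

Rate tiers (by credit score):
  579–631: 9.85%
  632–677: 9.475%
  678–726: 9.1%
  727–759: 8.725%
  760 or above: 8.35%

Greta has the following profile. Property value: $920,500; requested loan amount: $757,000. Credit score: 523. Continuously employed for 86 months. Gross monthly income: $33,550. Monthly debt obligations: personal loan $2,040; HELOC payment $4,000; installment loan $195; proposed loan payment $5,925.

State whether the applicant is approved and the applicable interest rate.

Credit score 523 < 579 (below minimum)
Employment 86 ≥ 18 months
Total monthly debts = (2,040 + 4,000 + 195 + 5,925) = 12,160. DTI: 12,160 ÷ 33,550 = 36.2%, within the 38% cap
LTV = 757,000/920,500 = 82.2% ≤ 85%
Not all requirements met → denied.

Denied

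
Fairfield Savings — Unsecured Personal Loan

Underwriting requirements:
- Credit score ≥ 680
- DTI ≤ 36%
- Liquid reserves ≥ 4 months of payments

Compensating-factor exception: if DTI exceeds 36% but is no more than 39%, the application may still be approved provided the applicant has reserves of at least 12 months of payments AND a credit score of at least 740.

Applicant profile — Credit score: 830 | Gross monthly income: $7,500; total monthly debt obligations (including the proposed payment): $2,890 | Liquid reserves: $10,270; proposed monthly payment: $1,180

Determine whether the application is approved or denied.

Credit score 830 ≥ 680 (meets base)
DTI = 2,890/7,500 = 38.5% > 36% — standard DTI limit exceeded.
Reserves = 10,270/1,180 = 8.7 months ≥ 4
DTI 38.5% is within the 36%–39% exception band; checking compensating factors.
Reserves 8.7 < 12 months; credit score 830 ≥ 740.
Compensating-factor requirement not fully met.

Denied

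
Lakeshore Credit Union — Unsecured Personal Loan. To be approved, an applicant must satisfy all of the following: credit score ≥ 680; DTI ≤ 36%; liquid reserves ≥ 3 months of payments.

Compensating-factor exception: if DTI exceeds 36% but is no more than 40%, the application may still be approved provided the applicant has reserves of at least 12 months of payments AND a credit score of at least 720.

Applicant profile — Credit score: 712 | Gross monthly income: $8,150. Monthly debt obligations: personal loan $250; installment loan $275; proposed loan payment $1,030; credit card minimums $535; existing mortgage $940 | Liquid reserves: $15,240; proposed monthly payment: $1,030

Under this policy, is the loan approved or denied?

Denied

Credit score 712 ≥ 680 (meets base)
Total debts = (250 + 275 + 1,030 + 535 + 940) = 3,030. DTI: 3,030 ÷ 8,150 = 37.2%, over the 36% base limit.
Reserves = 15,240/1,030 = 14.8 months ≥ 3
37.2% falls in the override range (36%–40%), so the compensating-factor test applies.
Override check — reserves: 14.8 mo (ok); score: 712 (below 720).
Compensating-factor requirement not fully met.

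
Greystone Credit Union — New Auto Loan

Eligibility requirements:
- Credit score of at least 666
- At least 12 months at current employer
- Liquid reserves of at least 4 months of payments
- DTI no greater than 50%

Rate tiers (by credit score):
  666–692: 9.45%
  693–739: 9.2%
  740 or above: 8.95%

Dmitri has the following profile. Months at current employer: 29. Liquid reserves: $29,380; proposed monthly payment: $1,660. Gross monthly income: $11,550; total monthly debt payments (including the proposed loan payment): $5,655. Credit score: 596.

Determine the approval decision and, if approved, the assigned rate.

Credit score 596 < 666 (below minimum)
Liquid reserves cover 29,380/1,660 = 17.7 months — ≥ 4 required
DTI = 5,655/11,550 = 49% ≤ 50%
Employment 29 ≥ 12 months
Not all requirements met → denied.

Denied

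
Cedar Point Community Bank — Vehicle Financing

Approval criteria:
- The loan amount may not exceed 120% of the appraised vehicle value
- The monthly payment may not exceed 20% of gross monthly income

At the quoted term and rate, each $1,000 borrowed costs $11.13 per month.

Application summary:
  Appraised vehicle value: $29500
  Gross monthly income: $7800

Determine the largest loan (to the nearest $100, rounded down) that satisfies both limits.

$35,400

Payment cap: 20% × $7,800 = $1,560/month.
At $11.13 per $1,000, that supports 1,560/11.13 × 1,000 ≈ $140,161 → $140,100.
LTV cap: 120% × $29,500 = $35,400 → $35,400.
Binding constraint: loan-to-value.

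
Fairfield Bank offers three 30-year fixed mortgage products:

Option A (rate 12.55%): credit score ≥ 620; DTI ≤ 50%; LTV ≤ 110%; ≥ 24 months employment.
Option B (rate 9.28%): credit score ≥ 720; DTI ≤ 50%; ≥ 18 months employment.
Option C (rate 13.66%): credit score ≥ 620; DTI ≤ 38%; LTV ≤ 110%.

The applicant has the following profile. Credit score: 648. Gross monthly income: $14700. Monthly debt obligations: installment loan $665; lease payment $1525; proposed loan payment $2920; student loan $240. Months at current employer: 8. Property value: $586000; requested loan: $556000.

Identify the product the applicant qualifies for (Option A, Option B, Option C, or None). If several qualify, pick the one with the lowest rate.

Option C

Total debts = (665 + 1,525 + 2,920 + 240) = 5,350; DTI = 5,350/14,700 = 36.4%.
LTV = 556,000/586,000 = 94.9%.
Option A: score 648 ≥ 620; DTI 36.4% ≤ 50%; LTV 94.9% ≤ 110%; employment 8 < 24 mo → does not qualify.
Option B: score 648 < 720; DTI 36.4% ≤ 50%; employment 8 < 18 mo → does not qualify.
Option C: score 648 ≥ 620; DTI 36.4% ≤ 38%; LTV 94.9% ≤ 110% → qualifies.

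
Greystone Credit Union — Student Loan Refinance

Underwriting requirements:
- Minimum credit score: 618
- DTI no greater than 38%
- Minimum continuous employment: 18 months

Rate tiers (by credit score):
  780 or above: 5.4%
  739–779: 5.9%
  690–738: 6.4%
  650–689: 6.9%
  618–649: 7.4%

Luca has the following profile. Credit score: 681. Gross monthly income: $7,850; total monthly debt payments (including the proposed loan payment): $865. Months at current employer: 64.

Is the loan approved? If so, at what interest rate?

Credit score 681 ≥ 618 (meets minimum)
DTI: 865 ÷ 7,850 = 11%, within the 38% cap
Employment 64 ≥ 18 months
All requirements met. Score 681 falls in the 650–689 tier → 6.9%.

Approved at 6.9%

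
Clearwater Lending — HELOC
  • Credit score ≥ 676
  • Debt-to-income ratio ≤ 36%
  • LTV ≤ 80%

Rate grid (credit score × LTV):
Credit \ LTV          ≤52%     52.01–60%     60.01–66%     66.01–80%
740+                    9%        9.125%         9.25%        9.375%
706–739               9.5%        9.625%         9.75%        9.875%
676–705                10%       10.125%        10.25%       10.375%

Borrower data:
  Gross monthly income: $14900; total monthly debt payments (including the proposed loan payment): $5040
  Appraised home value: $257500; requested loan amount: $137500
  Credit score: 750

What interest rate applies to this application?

Credit score 750 ≥ 676; DTI = 5,040/14,900 = 33.8% ≤ 36%
Loan-to-value = 137,500/257,500 = 53.4% — pass (80% max)
Score 750 is in the 740+ band; LTV 53.4% is in the 52.01–60% band → 9.125%.

9.125%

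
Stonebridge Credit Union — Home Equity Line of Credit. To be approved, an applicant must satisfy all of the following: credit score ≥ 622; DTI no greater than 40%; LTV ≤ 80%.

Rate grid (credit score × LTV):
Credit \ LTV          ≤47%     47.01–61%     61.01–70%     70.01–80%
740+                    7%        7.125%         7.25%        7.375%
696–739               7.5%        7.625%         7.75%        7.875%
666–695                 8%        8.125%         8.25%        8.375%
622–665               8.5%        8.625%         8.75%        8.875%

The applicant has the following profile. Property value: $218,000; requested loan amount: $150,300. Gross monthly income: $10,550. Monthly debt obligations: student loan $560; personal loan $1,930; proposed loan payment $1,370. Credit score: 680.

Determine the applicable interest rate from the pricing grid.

Credit score 680 ≥ 622; Total monthly debts = (560 + 1,930 + 1,370) = 3,860. DTI = 3,860/10,550 = 36.6% ≤ 40%
Loan-to-value = 150,300/218,000 = 68.9% — pass (80% max)
Score 680 is in the 666–695 band; LTV 68.9% is in the 61.01–70% band → 8.25%.

8.25%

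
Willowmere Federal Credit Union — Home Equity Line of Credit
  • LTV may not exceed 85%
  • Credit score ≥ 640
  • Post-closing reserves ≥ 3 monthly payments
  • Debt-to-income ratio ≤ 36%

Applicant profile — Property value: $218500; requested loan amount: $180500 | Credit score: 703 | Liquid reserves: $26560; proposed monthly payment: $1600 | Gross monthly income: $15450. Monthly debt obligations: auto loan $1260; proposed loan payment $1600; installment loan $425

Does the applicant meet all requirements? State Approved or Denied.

Approved

LTV = 180,500/218,500 = 82.6% ≤ 85%
Credit score 703 ≥ 640 (meets)
Liquid reserves cover 26,560/1,600 = 16.6 months — ≥ 3 required
Total monthly debts = (1,260 + 1,600 + 425) = 3,285. Debt-to-income = 3,285/15,450 = 21.3% — meets 36% limit
All criteria satisfied.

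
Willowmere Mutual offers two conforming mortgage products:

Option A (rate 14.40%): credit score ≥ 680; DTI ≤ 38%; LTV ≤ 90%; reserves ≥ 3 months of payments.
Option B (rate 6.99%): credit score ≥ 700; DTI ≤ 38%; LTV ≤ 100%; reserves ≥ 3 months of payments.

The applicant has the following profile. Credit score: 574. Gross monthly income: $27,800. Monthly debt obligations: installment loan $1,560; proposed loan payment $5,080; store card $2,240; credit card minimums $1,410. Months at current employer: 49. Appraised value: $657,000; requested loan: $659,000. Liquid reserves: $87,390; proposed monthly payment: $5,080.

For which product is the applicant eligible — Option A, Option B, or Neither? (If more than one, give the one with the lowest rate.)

Total debts = (1,560 + 5,080 + 2,240 + 1,410) = 10,290; DTI = 10,290/27,800 = 37%.
LTV = 659,000/657,000 = 100.3%.
Reserves = 87,390/5,080 = 17.2 months.
Option A: score 574 < 680; DTI 37% ≤ 38%; LTV 100.3% > 90%; reserves 17.2 ≥ 3 mo → does not qualify.
Option B: score 574 < 700; DTI 37% ≤ 38%; LTV 100.3% > 100%; reserves 17.2 ≥ 3 mo → does not qualify.

Neither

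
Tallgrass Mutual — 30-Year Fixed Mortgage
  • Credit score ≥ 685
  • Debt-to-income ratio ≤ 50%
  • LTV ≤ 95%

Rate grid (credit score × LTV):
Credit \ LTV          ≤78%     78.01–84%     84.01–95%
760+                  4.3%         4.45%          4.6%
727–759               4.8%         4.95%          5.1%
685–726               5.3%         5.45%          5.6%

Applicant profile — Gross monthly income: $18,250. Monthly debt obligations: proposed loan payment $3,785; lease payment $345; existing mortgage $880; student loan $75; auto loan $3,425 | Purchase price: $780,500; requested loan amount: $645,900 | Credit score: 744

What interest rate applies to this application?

4.95%

Credit score 744 ≥ 685; Total monthly debts = (3,785 + 345 + 880 + 75 + 3,425) = 8,510. Debt-to-income = 8,510/18,250 = 46.6% — meets 50% limit
LTV: 645,900 ÷ 780,500 = 82.8%, within 95% cap
Score 744 is in the 727–759 band; LTV 82.8% is in the 78.01–84% band → 4.95%.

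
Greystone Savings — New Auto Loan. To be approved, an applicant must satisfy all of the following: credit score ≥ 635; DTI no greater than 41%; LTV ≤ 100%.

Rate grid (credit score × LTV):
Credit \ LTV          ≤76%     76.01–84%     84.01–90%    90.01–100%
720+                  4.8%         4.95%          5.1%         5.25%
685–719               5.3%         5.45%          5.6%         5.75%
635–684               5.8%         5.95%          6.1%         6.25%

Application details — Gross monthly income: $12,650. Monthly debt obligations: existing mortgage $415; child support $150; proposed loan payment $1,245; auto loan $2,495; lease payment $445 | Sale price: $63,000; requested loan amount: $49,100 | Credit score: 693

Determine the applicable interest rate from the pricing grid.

Credit score 693 ≥ 635; Total monthly debts = (415 + 150 + 1,245 + 2,495 + 445) = 4,750. Debt-to-income = 4,750/12,650 = 37.5% — meets 41% limit
LTV: 49,100 ÷ 63,000 = 77.9%, within 100% cap
Credit 693 → row 685–719; LTV 77.9% → column 76.01–84%. Grid cell → 5.45%.

5.45%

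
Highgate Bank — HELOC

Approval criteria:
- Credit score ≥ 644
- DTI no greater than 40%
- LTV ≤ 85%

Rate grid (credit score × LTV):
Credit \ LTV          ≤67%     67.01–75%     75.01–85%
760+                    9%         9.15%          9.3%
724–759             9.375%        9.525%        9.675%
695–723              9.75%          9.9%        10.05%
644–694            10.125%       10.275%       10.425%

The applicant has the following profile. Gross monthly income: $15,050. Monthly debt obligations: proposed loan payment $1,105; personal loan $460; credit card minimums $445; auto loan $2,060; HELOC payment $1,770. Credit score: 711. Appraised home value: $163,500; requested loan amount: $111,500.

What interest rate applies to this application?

Credit score 711 ≥ 644; Total monthly debts = (1,105 + 460 + 445 + 2,060 + 1,770) = 5,840. DTI = 5,840/15,050 = 38.8% ≤ 40%
LTV: 111,500 ÷ 163,500 = 68.2%, within 85% cap
Score 711 is in the 695–723 band; LTV 68.2% is in the 67.01–75% band → 9.9%.

9.9%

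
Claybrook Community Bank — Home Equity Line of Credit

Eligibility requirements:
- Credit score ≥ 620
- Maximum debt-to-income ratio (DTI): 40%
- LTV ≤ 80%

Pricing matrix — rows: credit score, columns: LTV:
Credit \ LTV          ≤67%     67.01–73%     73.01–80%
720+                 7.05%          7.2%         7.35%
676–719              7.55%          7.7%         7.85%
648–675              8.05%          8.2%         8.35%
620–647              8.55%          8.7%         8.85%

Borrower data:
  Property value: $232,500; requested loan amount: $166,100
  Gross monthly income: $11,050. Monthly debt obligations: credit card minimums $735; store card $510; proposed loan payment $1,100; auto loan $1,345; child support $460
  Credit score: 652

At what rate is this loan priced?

8.2%

Credit score 652 ≥ 620; Total monthly debts = (735 + 510 + 1,100 + 1,345 + 460) = 4,150. Debt-to-income = 4,150/11,050 = 37.6% — meets 40% limit
LTV = 166,100/232,500 = 71.4% ≤ 80%
Row: 652 falls in 648–675. Column: 71.4% falls in 67.01–73%. Rate = 8.2%.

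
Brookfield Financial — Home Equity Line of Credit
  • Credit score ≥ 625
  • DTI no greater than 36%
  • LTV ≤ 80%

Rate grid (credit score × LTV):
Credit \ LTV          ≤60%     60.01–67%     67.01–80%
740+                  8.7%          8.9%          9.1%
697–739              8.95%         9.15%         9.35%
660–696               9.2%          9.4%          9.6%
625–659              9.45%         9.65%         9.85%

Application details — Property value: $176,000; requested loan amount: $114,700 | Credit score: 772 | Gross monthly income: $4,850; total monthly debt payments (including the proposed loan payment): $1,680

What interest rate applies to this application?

8.9%

Credit score 772 ≥ 625; DTI = 1,680/4,850 = 34.6% ≤ 36%
LTV: 114,700 ÷ 176,000 = 65.2%, within 80% cap
Credit 772 → row 740+; LTV 65.2% → column 60.01–67%. Grid cell → 8.9%.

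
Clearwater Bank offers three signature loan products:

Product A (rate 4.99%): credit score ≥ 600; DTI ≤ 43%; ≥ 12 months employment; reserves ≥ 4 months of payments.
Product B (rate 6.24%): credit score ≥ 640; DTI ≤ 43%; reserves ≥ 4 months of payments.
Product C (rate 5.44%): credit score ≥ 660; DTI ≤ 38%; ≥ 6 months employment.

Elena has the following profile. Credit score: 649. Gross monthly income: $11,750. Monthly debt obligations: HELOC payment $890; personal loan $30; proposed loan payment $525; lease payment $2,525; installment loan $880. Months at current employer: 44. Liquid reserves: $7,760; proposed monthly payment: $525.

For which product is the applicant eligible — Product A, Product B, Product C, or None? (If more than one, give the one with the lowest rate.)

Total debts = (890 + 30 + 525 + 2,525 + 880) = 4,850; DTI = 4,850/11,750 = 41.3%.
Reserves = 7,760/525 = 14.8 months.
Product A: score 649 ≥ 600; DTI 41.3% ≤ 43%; employment 44 ≥ 12 mo; reserves 14.8 ≥ 4 mo → qualifies.
Product B: score 649 ≥ 640; DTI 41.3% ≤ 43%; reserves 14.8 ≥ 4 mo → qualifies.
Product C: score 649 < 660; DTI 41.3% > 38%; employment 44 ≥ 6 mo → does not qualify.
Qualifying: Product A, Product B. Lowest rate is 4.99% → Product A.

Product A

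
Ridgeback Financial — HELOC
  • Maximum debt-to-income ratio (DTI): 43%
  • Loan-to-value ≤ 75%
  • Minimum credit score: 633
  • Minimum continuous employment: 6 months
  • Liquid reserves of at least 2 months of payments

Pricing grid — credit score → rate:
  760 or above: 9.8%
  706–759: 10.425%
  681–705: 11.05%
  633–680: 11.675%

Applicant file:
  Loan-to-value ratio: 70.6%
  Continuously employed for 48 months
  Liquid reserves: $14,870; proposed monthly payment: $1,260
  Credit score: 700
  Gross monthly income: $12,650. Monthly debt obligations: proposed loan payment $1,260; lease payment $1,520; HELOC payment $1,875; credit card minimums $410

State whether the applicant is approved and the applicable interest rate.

Credit score 700 ≥ 633 (meets minimum)
Reserves = 14,870/1,260 = 11.8 months ≥ 2
Employment 48 ≥ 6 months
LTV 70.6% — within 75%
Total monthly debts = (1,260 + 1,520 + 1,875 + 410) = 5,065. DTI: 5,065 ÷ 12,650 = 40%, within the 43% cap
All requirements met. Score 700 falls in the 681–705 tier → 11.05%.

Approved at 11.05%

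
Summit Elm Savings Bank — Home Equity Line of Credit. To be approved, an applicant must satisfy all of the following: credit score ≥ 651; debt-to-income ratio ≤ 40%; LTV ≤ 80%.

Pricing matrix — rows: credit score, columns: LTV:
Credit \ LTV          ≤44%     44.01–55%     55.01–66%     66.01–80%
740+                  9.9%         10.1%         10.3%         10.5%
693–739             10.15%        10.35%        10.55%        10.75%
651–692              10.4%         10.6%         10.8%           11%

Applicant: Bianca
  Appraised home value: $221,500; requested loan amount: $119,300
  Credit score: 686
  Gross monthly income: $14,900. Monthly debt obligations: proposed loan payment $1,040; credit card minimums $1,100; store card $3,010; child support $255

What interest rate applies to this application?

Credit score 686 ≥ 651; Total monthly debts = (1,040 + 1,100 + 3,010 + 255) = 5,405. DTI = 5,405/14,900 = 36.3% ≤ 40%
LTV = 119,300/221,500 = 53.9% ≤ 80%
Score 686 is in the 651–692 band; LTV 53.9% is in the 44.01–55% band → 10.6%.

10.6%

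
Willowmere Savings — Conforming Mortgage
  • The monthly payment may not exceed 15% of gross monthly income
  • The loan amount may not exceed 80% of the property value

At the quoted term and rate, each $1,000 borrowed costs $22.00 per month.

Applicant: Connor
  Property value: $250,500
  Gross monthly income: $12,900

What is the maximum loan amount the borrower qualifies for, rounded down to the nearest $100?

Payment cap: 15% × $12,900 = $1,935/month.
At $22.00 per $1,000, that supports 1,935/22.00 × 1,000 ≈ $87,954 → $87,900.
LTV cap: 80% × $250,500 = $200,400 → $200,400.
Binding constraint: payment-to-income.

$87,900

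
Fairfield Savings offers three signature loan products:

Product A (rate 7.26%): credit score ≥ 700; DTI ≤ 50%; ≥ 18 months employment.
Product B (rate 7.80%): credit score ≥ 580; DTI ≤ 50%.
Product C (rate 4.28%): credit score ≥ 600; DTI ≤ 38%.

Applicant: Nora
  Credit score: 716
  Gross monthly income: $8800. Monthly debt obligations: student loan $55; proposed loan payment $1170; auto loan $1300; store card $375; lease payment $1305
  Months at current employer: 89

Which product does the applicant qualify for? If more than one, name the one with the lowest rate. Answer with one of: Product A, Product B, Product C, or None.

Total debts = (55 + 1,170 + 1,300 + 375 + 1,305) = 4,205; DTI = 4,205/8,800 = 47.8%.
Product A: score 716 ≥ 700; DTI 47.8% ≤ 50%; employment 89 ≥ 18 mo → qualifies.
Product B: score 716 ≥ 580; DTI 47.8% ≤ 50% → qualifies.
Product C: score 716 ≥ 600; DTI 47.8% > 38% → does not qualify.
Qualifying: Product A, Product B. Lowest rate is 7.26% → Product A.

Product A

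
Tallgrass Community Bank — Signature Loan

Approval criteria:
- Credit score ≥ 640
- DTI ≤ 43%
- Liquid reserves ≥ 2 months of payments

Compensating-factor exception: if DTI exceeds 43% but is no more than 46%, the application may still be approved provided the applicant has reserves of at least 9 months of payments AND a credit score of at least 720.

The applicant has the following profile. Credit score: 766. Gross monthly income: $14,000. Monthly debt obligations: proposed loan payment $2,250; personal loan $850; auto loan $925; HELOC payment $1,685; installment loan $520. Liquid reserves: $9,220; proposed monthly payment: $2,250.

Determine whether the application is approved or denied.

Denied

Credit score 766 ≥ 640 (meets base)
Total debts = (2,250 + 850 + 925 + 1,685 + 520) = 6,230. DTI = 6,230/14,000 = 44.5% > 43% — standard DTI limit exceeded.
Reserves = 9,220/2,250 = 4.1 months ≥ 2
DTI 44.5% is within the 43%–46% exception band; checking compensating factors.
Override check — reserves: 4.1 mo (short of 9); score: 766 (ok).
Compensating-factor requirement not fully met.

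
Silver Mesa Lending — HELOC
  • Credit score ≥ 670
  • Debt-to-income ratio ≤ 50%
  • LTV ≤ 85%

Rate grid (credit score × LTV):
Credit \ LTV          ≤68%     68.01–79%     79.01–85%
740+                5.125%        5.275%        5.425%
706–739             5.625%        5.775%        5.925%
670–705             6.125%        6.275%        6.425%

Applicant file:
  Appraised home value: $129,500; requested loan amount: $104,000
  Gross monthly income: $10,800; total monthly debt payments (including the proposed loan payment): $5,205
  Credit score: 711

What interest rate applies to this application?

Credit score 711 ≥ 670; DTI = 5,205/10,800 = 48.2% ≤ 50%
LTV = 104,000/129,500 = 80.3% ≤ 85%
Credit 711 → row 706–739; LTV 80.3% → column 79.01–85%. Grid cell → 5.925%.

5.925%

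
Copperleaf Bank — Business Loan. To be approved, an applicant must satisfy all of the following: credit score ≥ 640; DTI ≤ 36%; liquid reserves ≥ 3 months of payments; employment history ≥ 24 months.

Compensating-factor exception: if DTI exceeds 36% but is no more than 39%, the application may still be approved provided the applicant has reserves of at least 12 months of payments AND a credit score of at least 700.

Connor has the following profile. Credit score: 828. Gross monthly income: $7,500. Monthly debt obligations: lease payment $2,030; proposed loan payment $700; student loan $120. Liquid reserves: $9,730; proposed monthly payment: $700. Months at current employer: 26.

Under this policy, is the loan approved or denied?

Credit score 828 ≥ 640 (meets base)
Total debts = (2,030 + 700 + 120) = 2,850. DTI: 2,850 ÷ 7,500 = 38%, over the 36% base limit.
Liquid reserves cover 9,730/700 = 13.9 months — ≥ 3 required
Employment 26 ≥ 24 months
DTI 38% is within the 36%–39% exception band; checking compensating factors.
Override check — reserves: 13.9 mo (ok); score: 828 (ok).
Both compensating conditions met → exception applies.

Approved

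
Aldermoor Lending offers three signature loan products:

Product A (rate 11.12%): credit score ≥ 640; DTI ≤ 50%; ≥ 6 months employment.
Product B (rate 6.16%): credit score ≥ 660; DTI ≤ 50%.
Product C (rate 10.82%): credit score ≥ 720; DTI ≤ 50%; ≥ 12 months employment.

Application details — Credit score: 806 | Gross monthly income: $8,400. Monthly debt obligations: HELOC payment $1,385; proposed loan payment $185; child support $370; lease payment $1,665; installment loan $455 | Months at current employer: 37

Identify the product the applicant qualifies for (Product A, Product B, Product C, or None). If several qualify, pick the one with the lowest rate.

Total debts = (1,385 + 185 + 370 + 1,665 + 455) = 4,060; DTI = 4,060/8,400 = 48.3%.
Product A: score 806 ≥ 640; DTI 48.3% ≤ 50%; employment 37 ≥ 6 mo → qualifies.
Product B: score 806 ≥ 660; DTI 48.3% ≤ 50% → qualifies.
Product C: score 806 ≥ 720; DTI 48.3% ≤ 50%; employment 37 ≥ 12 mo → qualifies.
Qualifying: Product A, Product B, Product C. Lowest rate is 6.16% → Product B.

Product B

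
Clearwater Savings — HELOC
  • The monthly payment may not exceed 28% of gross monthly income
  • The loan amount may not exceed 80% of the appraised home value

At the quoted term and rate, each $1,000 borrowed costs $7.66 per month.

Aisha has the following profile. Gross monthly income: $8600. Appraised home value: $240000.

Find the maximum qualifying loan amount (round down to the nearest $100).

Payment cap: 28% × $8,600 = $2,408/month.
At $7.66 per $1,000, that supports 2,408/7.66 × 1,000 ≈ $314,360 → $314,300.
LTV cap: 80% × $240,000 = $192,000 → $192,000.
Binding constraint: loan-to-value.

$192,000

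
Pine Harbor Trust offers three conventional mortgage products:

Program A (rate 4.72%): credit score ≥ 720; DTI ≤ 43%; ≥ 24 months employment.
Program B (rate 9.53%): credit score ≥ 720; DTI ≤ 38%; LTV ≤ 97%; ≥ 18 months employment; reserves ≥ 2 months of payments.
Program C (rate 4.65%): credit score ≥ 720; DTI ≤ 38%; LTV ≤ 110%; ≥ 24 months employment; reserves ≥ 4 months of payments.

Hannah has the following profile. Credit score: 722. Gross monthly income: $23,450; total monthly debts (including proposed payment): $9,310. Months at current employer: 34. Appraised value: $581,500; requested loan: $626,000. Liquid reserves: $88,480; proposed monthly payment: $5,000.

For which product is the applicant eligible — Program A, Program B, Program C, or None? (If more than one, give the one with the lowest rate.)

Program A

DTI = 9,310/23,450 = 39.7%.
LTV = 626,000/581,500 = 107.7%.
Reserves = 88,480/5,000 = 17.7 months.
Program A: score 722 ≥ 720; DTI 39.7% ≤ 43%; employment 34 ≥ 24 mo → qualifies.
Program B: score 722 ≥ 720; DTI 39.7% > 38%; LTV 107.7% > 97%; employment 34 ≥ 18 mo; reserves 17.7 ≥ 2 mo → does not qualify.
Program C: score 722 ≥ 720; DTI 39.7% > 38%; LTV 107.7% ≤ 110%; employment 34 ≥ 24 mo; reserves 17.7 ≥ 4 mo → does not qualify.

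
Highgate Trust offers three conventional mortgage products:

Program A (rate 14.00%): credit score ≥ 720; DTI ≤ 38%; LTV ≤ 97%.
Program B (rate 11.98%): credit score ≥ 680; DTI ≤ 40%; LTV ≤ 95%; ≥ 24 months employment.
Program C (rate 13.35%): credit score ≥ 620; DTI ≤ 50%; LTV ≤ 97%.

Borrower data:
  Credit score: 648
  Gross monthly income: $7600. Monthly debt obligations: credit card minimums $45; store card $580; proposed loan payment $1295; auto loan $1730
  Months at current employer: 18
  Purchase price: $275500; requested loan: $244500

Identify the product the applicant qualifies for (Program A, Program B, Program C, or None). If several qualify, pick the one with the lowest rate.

Program C

Total debts = (45 + 580 + 1,295 + 1,730) = 3,650; DTI = 3,650/7,600 = 48%.
LTV = 244,500/275,500 = 88.7%.
Program A: score 648 < 720; DTI 48% > 38%; LTV 88.7% ≤ 97% → does not qualify.
Program B: score 648 < 680; DTI 48% > 40%; LTV 88.7% ≤ 95%; employment 18 < 24 mo → does not qualify.
Program C: score 648 ≥ 620; DTI 48% ≤ 50%; LTV 88.7% ≤ 97% → qualifies.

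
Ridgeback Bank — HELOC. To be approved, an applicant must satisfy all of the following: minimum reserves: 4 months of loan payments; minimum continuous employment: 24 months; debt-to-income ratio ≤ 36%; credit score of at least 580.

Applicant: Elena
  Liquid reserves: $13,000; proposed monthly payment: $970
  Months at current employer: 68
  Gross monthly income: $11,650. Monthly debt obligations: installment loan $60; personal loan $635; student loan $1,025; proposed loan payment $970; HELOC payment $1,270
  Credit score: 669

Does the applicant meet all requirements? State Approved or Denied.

Reserves = 13,000/970 = 13.4 months ≥ 4
Employment 68 ≥ 24 months
Total monthly debts = (60 + 635 + 1,025 + 970 + 1,270) = 3,960. DTI = 3,960/11,650 = 34% ≤ 36%
Credit score 669 ≥ 580 (meets)
All criteria satisfied.

Approved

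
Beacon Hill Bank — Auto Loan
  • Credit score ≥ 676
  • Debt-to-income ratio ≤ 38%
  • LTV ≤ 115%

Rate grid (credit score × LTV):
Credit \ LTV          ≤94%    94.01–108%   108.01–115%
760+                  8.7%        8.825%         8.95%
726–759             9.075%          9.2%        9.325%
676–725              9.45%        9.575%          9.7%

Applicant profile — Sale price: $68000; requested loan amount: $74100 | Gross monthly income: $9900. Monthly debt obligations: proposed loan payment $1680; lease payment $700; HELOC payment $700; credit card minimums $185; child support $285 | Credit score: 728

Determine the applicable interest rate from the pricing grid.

Credit score 728 ≥ 676; Total monthly debts = (1,680 + 700 + 700 + 185 + 285) = 3,550. DTI = 3,550/9,900 = 35.9% ≤ 38%
LTV = 74,100/68,000 = 109% ≤ 115%
Row: 728 falls in 726–759. Column: 109% falls in 108.01–115%. Rate = 9.325%.

9.325%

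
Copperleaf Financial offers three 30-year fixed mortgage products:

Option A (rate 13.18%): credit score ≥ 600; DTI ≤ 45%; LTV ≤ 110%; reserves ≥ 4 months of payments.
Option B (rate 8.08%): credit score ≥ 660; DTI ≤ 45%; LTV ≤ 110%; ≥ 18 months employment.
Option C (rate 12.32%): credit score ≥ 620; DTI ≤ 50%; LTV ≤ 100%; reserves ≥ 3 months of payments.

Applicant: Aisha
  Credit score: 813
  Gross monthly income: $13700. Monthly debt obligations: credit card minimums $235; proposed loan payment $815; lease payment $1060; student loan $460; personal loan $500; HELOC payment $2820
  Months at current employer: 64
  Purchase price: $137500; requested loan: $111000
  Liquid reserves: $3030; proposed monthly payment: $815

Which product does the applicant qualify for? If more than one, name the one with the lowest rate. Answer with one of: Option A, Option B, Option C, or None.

Total debts = (235 + 815 + 1,060 + 460 + 500 + 2,820) = 5,890; DTI = 5,890/13,700 = 43%.
LTV = 111,000/137,500 = 80.7%.
Reserves = 3,030/815 = 3.7 months.
Option A: score 813 ≥ 600; DTI 43% ≤ 45%; LTV 80.7% ≤ 110%; reserves 3.7 < 4 mo → does not qualify.
Option B: score 813 ≥ 660; DTI 43% ≤ 45%; LTV 80.7% ≤ 110%; employment 64 ≥ 18 mo → qualifies.
Option C: score 813 ≥ 620; DTI 43% ≤ 50%; LTV 80.7% ≤ 100%; reserves 3.7 ≥ 3 mo → qualifies.
Qualifying: Option B, Option C. Lowest rate is 8.08% → Option B.

Option B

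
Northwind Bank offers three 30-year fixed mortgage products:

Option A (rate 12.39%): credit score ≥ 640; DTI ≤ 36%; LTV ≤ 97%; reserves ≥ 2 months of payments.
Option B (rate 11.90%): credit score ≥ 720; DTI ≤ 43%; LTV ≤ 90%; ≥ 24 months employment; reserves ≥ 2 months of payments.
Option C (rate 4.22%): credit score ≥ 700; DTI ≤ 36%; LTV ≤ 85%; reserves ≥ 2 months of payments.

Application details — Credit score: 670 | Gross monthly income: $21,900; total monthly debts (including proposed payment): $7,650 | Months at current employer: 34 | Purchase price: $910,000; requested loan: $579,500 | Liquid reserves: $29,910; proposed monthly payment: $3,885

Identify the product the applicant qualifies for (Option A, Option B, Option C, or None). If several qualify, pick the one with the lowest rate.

DTI = 7,650/21,900 = 34.9%.
LTV = 579,500/910,000 = 63.7%.
Reserves = 29,910/3,885 = 7.7 months.
Option A: score 670 ≥ 640; DTI 34.9% ≤ 36%; LTV 63.7% ≤ 97%; reserves 7.7 ≥ 2 mo → qualifies.
Option B: score 670 < 720; DTI 34.9% ≤ 43%; LTV 63.7% ≤ 90%; employment 34 ≥ 24 mo; reserves 7.7 ≥ 2 mo → does not qualify.
Option C: score 670 < 700; DTI 34.9% ≤ 36%; LTV 63.7% ≤ 85%; reserves 7.7 ≥ 2 mo → does not qualify.

Option A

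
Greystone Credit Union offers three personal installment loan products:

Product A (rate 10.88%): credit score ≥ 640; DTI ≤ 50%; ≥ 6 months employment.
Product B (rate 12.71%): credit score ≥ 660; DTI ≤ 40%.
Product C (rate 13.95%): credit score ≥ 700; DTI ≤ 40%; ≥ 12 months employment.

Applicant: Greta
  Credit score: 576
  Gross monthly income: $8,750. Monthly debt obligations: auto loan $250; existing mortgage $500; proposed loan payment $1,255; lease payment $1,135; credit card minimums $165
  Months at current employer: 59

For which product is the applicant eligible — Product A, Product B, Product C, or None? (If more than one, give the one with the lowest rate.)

None

Total debts = (250 + 500 + 1,255 + 1,135 + 165) = 3,305; DTI = 3,305/8,750 = 37.8%.
Product A: score 576 < 640; DTI 37.8% ≤ 50%; employment 59 ≥ 6 mo → does not qualify.
Product B: score 576 < 660; DTI 37.8% ≤ 40% → does not qualify.
Product C: score 576 < 700; DTI 37.8% ≤ 40%; employment 59 ≥ 12 mo → does not qualify.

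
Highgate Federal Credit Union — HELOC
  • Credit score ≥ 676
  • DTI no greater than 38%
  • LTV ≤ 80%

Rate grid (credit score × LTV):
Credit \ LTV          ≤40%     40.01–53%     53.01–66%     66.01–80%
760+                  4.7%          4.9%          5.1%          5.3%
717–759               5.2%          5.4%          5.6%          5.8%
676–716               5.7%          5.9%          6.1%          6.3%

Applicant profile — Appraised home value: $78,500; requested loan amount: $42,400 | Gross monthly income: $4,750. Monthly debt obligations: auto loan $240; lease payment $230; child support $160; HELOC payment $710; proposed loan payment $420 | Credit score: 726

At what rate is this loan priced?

Credit score 726 ≥ 676; Total monthly debts = (240 + 230 + 160 + 710 + 420) = 1,760. DTI: 1,760 ÷ 4,750 = 37.1%, within the 38% cap
LTV = 42,400/78,500 = 54% ≤ 80%
Row: 726 falls in 717–759. Column: 54% falls in 53.01–66%. Rate = 5.6%.

5.6%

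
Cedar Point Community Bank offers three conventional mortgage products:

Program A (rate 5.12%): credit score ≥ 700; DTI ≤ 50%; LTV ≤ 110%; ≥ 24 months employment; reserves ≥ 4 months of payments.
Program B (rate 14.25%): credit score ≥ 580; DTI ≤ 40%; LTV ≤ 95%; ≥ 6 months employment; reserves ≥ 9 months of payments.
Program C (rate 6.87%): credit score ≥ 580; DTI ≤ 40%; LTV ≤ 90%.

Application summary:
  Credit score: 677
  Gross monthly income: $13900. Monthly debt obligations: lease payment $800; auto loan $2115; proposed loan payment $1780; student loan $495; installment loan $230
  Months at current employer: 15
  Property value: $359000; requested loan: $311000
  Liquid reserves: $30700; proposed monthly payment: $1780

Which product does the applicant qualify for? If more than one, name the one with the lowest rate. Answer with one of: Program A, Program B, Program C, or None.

Total debts = (800 + 2,115 + 1,780 + 495 + 230) = 5,420; DTI = 5,420/13,900 = 39%.
LTV = 311,000/359,000 = 86.6%.
Reserves = 30,700/1,780 = 17.2 months.
Program A: score 677 < 700; DTI 39% ≤ 50%; LTV 86.6% ≤ 110%; employment 15 < 24 mo; reserves 17.2 ≥ 4 mo → does not qualify.
Program B: score 677 ≥ 580; DTI 39% ≤ 40%; LTV 86.6% ≤ 95%; employment 15 ≥ 6 mo; reserves 17.2 ≥ 9 mo → qualifies.
Program C: score 677 ≥ 580; DTI 39% ≤ 40%; LTV 86.6% ≤ 90% → qualifies.
Qualifying: Program B, Program C. Lowest rate is 6.87% → Program C.

Program C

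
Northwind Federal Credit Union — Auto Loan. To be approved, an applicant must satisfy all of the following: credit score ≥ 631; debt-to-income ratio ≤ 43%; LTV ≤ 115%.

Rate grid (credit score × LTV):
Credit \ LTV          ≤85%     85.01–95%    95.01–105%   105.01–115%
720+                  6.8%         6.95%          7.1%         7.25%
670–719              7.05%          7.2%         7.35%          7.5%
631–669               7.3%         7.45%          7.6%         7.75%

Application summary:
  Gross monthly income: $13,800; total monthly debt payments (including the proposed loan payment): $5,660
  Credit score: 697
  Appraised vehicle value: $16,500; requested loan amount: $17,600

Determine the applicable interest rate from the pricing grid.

7.5%

Credit score 697 ≥ 631; Debt-to-income = 5,660/13,800 = 41% — meets 43% limit
LTV = 17,600/16,500 = 106.7% ≤ 115%
Credit 697 → row 670–719; LTV 106.7% → column 105.01–115%. Grid cell → 7.5%.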